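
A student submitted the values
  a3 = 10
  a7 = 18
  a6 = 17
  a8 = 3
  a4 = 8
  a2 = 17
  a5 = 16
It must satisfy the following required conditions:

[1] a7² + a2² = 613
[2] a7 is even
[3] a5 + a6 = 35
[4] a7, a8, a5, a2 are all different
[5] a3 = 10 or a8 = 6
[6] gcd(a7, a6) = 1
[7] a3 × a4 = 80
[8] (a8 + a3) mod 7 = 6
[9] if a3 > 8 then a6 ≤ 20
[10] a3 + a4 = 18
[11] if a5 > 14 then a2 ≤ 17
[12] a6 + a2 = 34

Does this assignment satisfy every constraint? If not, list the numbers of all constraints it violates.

[1] a7² + a2² = 18² + 17² = 324 + 289 = 613 — holds.
[2] a7 = 18 is even — holds.
[3] a5 + a6 = 16 + 17 = 33, not 35 — does not hold.
[4] values 18, 3, 16, 17 are pairwise distinct — holds.
[5] a3 = 10 = 10 (first disjunct) — holds.
[6] gcd(18, 17) = 1 — holds.
[7] a3 × a4 = 10 × 8 = 80 — holds.
[8] a8 + a3 = 13; 13 mod 7 = 6 — holds.
[9] a3 = 10 > 8, so we need a6 ≤ 20; a6 = 17 ≤ 20 — holds.
[10] a3 + a4 = 10 + 8 = 18 — holds.
[11] a5 = 16 > 14, so we need a2 ≤ 17; a2 = 17 ≤ 17 — holds.
[12] a6 + a2 = 17 + 17 = 34 — holds.

The assignment fails constraint 3.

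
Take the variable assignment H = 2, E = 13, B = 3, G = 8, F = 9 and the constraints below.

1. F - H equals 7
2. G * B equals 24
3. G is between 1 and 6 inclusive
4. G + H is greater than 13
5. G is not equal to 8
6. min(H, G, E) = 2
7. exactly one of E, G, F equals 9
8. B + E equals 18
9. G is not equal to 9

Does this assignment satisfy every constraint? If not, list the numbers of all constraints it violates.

Violated: 3, 4, 5, 8.

1. F - H = 9 - 2 = 7 — holds.
2. G * B = 8 * 3 = 24 — holds.
3. G = 8 is outside [1, 6] — fails.
4. G + H = 8 + 2 = 10; 10 ≤ 13, bound 13 not met — fails.
5. G = 8, but 8 is required to differ — fails.
6. min(2, 8, 13) = 2 — holds.
7. E=13, G=8, F=9; 1 of them equals 9 — holds.
8. B + E = 3 + 13 = 16, not 18 — fails.
9. G = 8, and 8 ≠ 9 — holds.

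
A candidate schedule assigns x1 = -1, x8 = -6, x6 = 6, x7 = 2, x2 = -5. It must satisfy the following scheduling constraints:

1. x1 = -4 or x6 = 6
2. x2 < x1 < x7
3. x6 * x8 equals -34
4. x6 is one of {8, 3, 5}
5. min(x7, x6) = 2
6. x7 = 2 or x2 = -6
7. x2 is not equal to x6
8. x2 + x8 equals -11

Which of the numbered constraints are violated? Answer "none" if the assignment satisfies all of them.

1. x1 = -1 ≠ -4, but x6 = 6 = 6 (second disjunct) — holds.
2. values -5 < -1 < 2 — holds.
3. x6 * x8 = 6 * (-6) = -36, not -34 — does not hold.
4. x6 = 6 is not in {8, 3, 5} — does not hold.
5. min(2, 6) = 2 — holds.
6. x7 = 2 = 2 (first disjunct) — holds.
7. x2 = -5, x6 = 6; distinct — holds.
8. x2 + x8 = -5 + (-6) = -11 — holds.

Constraints 3 and 4 do not hold.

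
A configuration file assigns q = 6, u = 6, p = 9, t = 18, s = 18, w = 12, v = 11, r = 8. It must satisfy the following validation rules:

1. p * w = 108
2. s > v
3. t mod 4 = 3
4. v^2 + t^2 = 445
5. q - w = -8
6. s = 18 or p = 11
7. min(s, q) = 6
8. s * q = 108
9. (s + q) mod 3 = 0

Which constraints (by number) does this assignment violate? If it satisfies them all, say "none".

The assignment fails constraints 3 and 5.

1. p * w = 9 * 12 = 108  holds
2. s = 18, v = 11; 18 > 11  holds
3. 18 mod 4 = 2, not 3  fails
4. v^2 + t^2 = 11^2 + 18^2 = 121 + 324 = 445  holds
5. q - w = 6 - 12 = -6, not -8  fails
6. s = 18 = 18 (first disjunct)  holds
7. min(18, 6) = 6  holds
8. s * q = 18 * 6 = 108  holds
9. s + q = 24; 24 mod 3 = 0  holds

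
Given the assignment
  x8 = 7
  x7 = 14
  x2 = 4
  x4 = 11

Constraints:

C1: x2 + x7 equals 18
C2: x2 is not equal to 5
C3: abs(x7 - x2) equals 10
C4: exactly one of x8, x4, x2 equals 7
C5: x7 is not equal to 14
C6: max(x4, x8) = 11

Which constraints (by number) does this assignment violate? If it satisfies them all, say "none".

C1: x2 + x7 = 4 + 14 = 18 — holds.
C2: x2 = 4, and 4 ≠ 5 — holds.
C3: abs(14 - 4) = 10 — holds.
C4: x8=7, x4=11, x2=4; 1 of them equals 7 — holds.
C5: x7 = 14, but 14 is required to differ — does not hold.
C6: max(11, 7) = 11 — holds.

No — constraint 5 is not satisfied.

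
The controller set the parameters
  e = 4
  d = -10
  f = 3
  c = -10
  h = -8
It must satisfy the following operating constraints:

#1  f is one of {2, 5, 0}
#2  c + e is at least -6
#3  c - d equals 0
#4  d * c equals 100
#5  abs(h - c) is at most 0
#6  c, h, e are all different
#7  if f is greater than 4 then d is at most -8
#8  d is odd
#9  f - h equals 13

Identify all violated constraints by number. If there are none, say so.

Violated: 1, 5, 8, 9.

#1 f = 3 is not in {2, 5, 0}  false
#2 c + e = -10 + 4 = -6; -6 ≥ -6  true
#3 c - d = -10 - (-10) = 0  true
#4 d * c = -10 * (-10) = 100  true
#5 abs(-8 - (-10)) = 2; 2 > 0, exceeds bound 0  false
#6 values -10, -8, 4 are pairwise distinct  true
#7 f = 3, not > 4; antecedent false, conditional vacuously true  true
#8 d = -10 is even  false
#9 f - h = 3 - (-8) = 11, not 13  false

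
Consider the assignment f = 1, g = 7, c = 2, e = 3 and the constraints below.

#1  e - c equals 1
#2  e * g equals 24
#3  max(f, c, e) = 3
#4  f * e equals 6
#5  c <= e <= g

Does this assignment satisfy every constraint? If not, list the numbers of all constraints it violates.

Constraints 2 and 4 are violated.

#1 e - c = 3 - 2 = 1  holds
#2 e * g = 3 * 7 = 21, not 24  fails
#3 max(1, 2, 3) = 3  holds
#4 f * e = 1 * 3 = 3, not 6  fails
#5 values 2 <= 3 <= 7  holds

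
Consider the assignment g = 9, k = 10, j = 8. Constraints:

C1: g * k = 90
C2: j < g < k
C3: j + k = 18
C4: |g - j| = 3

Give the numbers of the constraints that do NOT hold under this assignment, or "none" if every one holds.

C1: g * k = 9 * 10 = 90 — holds.
C2: values 8 < 9 < 10 — holds.
C3: j + k = 8 + 10 = 18 — holds.
C4: |9 - 8| = 1, not 3 — does not hold.

The assignment fails constraint 4.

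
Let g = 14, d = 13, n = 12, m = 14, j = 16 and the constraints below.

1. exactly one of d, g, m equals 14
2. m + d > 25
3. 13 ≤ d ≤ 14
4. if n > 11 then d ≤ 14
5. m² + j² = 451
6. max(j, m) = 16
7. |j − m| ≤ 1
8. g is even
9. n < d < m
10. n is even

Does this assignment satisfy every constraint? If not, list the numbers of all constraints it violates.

1. d=13, g=14, m=14; 2 of them equal 14, not exactly one — fails.
2. m + d = 14 + 13 = 27; 27 > 25 — holds.
3. d = 13 lies in [13, 14] — holds.
4. n = 12 > 11, so we need d ≤ 14; d = 13 ≤ 14 — holds.
5. m² + j² = 14² + 16² = 196 + 256 = 452, not 451 — fails.
6. max(16, 14) = 16 — holds.
7. |16 − 14| = 2; 2 > 1, exceeds bound 1 — fails.
8. g = 14 is even — holds.
9. values 12 < 13 < 14 — holds.
10. n = 12 is even — holds.

Constraints 1, 5, and 7 do not hold.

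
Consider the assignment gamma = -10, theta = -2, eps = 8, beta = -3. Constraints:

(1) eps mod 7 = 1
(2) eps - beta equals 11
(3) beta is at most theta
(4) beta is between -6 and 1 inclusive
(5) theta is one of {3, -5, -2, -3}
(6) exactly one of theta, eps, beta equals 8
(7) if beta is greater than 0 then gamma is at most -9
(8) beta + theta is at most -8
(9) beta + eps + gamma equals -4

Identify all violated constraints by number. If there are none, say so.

Violated: 8, 9.

(1) 8 mod 7 = 1 — holds.
(2) eps - beta = 8 - (-3) = 11 — holds.
(3) beta = -3, theta = -2; -3 ≤ -2 — holds.
(4) beta = -3 lies in [-6, 1] — holds.
(5) theta = -2 is in {3, -5, -2, -3} — holds.
(6) theta=-2, eps=8, beta=-3; 1 of them equals 8 — holds.
(7) beta = -3, not > 0; antecedent false, conditional vacuously true — holds.
(8) beta + theta = -3 + (-2) = -5; -5 > -8, bound -8 not met — does not hold.
(9) beta + eps + gamma = -3 + 8 + (-10) = -5, not -4 — does not hold.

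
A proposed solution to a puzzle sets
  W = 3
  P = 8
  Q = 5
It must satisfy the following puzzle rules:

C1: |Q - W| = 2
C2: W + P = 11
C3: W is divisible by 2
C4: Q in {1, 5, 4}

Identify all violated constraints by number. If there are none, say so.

C1: |5 - 3| = 2 — satisfied.
C2: W + P = 3 + 8 = 11 — satisfied.
C3: 3 = 2*1 + 1, so 2 does not divide 3 — violated.
C4: Q = 5 is in {1, 5, 4} — satisfied.

The assignment fails constraint 3.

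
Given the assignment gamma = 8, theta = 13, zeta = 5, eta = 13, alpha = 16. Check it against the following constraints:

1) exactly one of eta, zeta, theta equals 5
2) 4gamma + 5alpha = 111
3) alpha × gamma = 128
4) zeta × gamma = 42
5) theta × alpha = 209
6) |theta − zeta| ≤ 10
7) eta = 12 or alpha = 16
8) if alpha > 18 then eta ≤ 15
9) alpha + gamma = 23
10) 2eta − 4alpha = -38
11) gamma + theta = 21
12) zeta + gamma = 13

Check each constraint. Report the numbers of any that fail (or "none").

1) eta=13, zeta=5, theta=13; 1 of them equals 5  ✔
2) 4gamma + 5alpha = 4(8) + 5(16) = 112, not 111  ✘
3) alpha × gamma = 16 × 8 = 128  ✔
4) zeta × gamma = 5 × 8 = 40, not 42  ✘
5) theta × alpha = 13 × 16 = 208, not 209  ✘
6) |13 − 5| = 8; 8 ≤ 10  ✔
7) eta = 13 ≠ 12, but alpha = 16 = 16 (second disjunct)  ✔
8) alpha = 16, not > 18; antecedent false, conditional vacuously true  ✔
9) alpha + gamma = 16 + 8 = 24, not 23  ✘
10) 2eta − 4alpha = 2(13) − 4(16) = -38  ✔
11) gamma + theta = 8 + 13 = 21  ✔
12) zeta + gamma = 5 + 8 = 13  ✔

Constraints 2, 4, 5, and 9 are violated.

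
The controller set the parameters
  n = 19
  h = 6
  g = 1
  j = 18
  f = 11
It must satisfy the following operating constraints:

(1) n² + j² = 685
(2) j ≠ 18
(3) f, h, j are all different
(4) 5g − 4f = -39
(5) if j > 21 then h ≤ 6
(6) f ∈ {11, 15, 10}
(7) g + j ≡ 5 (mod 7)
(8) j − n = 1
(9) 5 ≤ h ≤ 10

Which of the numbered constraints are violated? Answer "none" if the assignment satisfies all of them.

(1) n² + j² = 19² + 18² = 361 + 324 = 685  ✓
(2) j = 18, but 18 is required to differ  ✗
(3) values 11, 6, 18 are pairwise distinct  ✓
(4) 5g − 4f = 5(1) − 4(11) = -39  ✓
(5) j = 18, not > 21; antecedent false, conditional vacuously true  ✓
(6) f = 11 is in {11, 15, 10}  ✓
(7) g + j = 19; 19 mod 7 = 5  ✓
(8) j − n = 18 − 19 = -1, not 1  ✗
(9) h = 6 lies in [5, 10]  ✓

No — constraints 2, 8 are not satisfied.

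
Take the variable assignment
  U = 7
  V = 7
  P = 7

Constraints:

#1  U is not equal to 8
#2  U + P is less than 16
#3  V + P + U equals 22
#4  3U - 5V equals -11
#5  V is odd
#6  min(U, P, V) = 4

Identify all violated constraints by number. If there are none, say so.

Constraints 3, 4, 6 are violated.

#1 U = 7, and 7 ≠ 8 — satisfied.
#2 U + P = 7 + 7 = 14; 14 < 16 — satisfied.
#3 V + P + U = 7 + 7 + 7 = 21, not 22 — violated.
#4 3U - 5V = 3(7) - 5(7) = -14, not -11 — violated.
#5 V = 7 is odd — satisfied.
#6 min(7, 7, 7) = 7, not 4 — violated.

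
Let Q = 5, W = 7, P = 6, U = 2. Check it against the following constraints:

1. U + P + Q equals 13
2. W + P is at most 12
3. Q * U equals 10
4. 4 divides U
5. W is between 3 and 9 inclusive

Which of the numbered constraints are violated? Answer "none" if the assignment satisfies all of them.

1. U + P + Q = 2 + 6 + 5 = 13  holds
2. W + P = 7 + 6 = 13; 13 > 12, bound 12 not met  fails
3. Q * U = 5 * 2 = 10  holds
4. 2 = 4*0 + 2, so 4 does not divide 2  fails
5. W = 7 lies in [3, 9]  holds

No — constraints 2, 4 are not satisfied.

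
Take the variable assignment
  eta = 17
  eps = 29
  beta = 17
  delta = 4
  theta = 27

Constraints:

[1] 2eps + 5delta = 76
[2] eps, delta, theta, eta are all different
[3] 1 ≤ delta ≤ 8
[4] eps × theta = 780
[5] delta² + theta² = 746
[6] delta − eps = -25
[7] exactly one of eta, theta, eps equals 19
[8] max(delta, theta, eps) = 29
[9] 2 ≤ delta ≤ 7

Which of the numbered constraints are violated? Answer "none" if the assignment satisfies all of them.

[1] 2eps + 5delta = 2(29) + 5(4) = 78, not 76  FAIL
[2] values 29, 4, 27, 17 are pairwise distinct  OK
[3] delta = 4 lies in [1, 8]  OK
[4] eps × theta = 29 × 27 = 783, not 780  FAIL
[5] delta² + theta² = 4² + 27² = 16 + 729 = 745, not 746  FAIL
[6] delta − eps = 4 − 29 = -25  OK
[7] eta=17, theta=27, eps=29; 0 of them equal 19, not exactly one  FAIL
[8] max(4, 27, 29) = 29  OK
[9] delta = 4 lies in [2, 7]  OK

No — constraints 1, 4, 5, and 7 are not satisfied.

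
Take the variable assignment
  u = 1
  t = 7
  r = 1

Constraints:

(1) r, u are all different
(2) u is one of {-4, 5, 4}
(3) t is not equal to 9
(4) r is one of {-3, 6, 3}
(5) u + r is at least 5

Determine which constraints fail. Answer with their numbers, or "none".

(1) r = u = 1, not all different — violated.
(2) u = 1 is not in {-4, 5, 4} — violated.
(3) t = 7, and 7 ≠ 9 — OK.
(4) r = 1 is not in {-3, 6, 3} — violated.
(5) u + r = 1 + 1 = 2; 2 < 5, bound 5 not met — violated.

Constraints 1, 2, 4, and 5 are violated.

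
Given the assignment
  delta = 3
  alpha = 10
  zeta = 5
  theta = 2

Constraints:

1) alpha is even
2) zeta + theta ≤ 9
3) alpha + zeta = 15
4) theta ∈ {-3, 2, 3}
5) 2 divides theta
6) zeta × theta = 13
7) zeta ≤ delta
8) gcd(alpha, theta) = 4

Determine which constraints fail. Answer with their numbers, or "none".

1) alpha = 10 is even  ✔
2) zeta + theta = 5 + 2 = 7; 7 ≤ 9  ✔
3) alpha + zeta = 10 + 5 = 15  ✔
4) theta = 2 is in {-3, 2, 3}  ✔
5) 2 / 2 = 1, so 2 divides 2  ✔
6) zeta × theta = 5 × 2 = 10, not 13  ✘
7) zeta = 5, delta = 3; 5 > 3 (want ≤)  ✘
8) gcd(10, 2) = 2, not 4  ✘

Violated: 6, 7, 8.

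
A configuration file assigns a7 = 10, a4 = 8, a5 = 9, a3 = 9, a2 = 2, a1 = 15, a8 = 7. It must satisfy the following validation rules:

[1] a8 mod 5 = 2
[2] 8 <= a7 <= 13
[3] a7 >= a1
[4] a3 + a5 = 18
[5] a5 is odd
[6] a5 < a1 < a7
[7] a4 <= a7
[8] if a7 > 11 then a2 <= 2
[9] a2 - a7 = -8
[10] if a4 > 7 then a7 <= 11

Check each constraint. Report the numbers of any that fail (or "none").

[1] 7 mod 5 = 2  ✓
[2] a7 = 10 lies in [8, 13]  ✓
[3] a7 = 10, a1 = 15; 10 < 15 (want ≥)  ✗
[4] a3 + a5 = 9 + 9 = 18  ✓
[5] a5 = 9 is odd  ✓
[6] values 9, 15, 10; a1 = 15 is not < a7 = 10  ✗
[7] a4 = 8, a7 = 10; 8 ≤ 10  ✓
[8] a7 = 10, not > 11; antecedent false, conditional vacuously true  ✓
[9] a2 - a7 = 2 - 10 = -8  ✓
[10] a4 = 8 > 7, so we need a7 ≤ 11; a7 = 10 ≤ 11  ✓

The assignment fails constraints 3 and 6.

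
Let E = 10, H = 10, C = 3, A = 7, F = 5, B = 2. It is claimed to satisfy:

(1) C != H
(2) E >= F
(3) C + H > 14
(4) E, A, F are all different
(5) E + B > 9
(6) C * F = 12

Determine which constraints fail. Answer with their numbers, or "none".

No — constraints 3, 6 are not satisfied.

(1) C = 3, H = 10; distinct  ✔
(2) E = 10, F = 5; 10 ≥ 5  ✔
(3) C + H = 3 + 10 = 13; 13 ≤ 14, bound 14 not met  ✘
(4) values 10, 7, 5 are pairwise distinct  ✔
(5) E + B = 10 + 2 = 12; 12 > 9  ✔
(6) C * F = 3 * 5 = 15, not 12  ✘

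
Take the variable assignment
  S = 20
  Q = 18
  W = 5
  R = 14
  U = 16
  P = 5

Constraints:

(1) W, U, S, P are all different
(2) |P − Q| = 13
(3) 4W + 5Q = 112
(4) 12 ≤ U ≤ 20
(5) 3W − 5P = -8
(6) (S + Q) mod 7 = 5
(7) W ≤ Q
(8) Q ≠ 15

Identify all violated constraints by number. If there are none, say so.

(1) W = P = 5, not all different  false
(2) |5 − 18| = 13  true
(3) 4W + 5Q = 4(5) + 5(18) = 110, not 112  false
(4) U = 16 lies in [12, 20]  true
(5) 3W − 5P = 3(5) − 5(5) = -10, not -8  false
(6) S + Q = 38; 38 mod 7 = 3, not 5  false
(7) W = 5, Q = 18; 5 ≤ 18  true
(8) Q = 18, and 18 ≠ 15  true

No — constraints 1, 3, 5, 6 are not satisfied.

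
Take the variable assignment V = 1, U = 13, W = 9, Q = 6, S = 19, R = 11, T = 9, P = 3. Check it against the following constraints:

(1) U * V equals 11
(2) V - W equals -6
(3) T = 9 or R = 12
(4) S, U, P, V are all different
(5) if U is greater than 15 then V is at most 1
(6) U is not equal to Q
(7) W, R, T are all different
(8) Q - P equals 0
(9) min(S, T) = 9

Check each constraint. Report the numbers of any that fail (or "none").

Violated: 1, 2, 7, 8.

(1) U * V = 13 * 1 = 13, not 11  no
(2) V - W = 1 - 9 = -8, not -6  no
(3) T = 9 = 9 (first disjunct)  yes
(4) values 19, 13, 3, 1 are pairwise distinct  yes
(5) U = 13, not > 15; antecedent false, conditional vacuously true  yes
(6) U = 13, Q = 6; distinct  yes
(7) W = T = 9, not all different  no
(8) Q - P = 6 - 3 = 3, not 0  no
(9) min(19, 9) = 9  yes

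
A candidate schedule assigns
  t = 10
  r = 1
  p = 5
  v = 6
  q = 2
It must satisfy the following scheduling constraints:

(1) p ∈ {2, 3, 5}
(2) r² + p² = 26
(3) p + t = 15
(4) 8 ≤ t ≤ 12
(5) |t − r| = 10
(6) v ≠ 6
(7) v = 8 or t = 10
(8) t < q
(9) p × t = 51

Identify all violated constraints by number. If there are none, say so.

The assignment fails constraints 5, 6, 8, and 9.

(1) p = 5 is in {2, 3, 5} — OK.
(2) r² + p² = 1² + 5² = 1 + 25 = 26 — OK.
(3) p + t = 5 + 10 = 15 — OK.
(4) t = 10 lies in [8, 12] — OK.
(5) |10 − 1| = 9, not 10 — violated.
(6) v = 6, but 6 is required to differ — violated.
(7) v = 6 ≠ 8, but t = 10 = 10 (second disjunct) — OK.
(8) t = 10, q = 2; 10 ≥ 2 (want <) — violated.
(9) p × t = 5 × 10 = 50, not 51 — violated.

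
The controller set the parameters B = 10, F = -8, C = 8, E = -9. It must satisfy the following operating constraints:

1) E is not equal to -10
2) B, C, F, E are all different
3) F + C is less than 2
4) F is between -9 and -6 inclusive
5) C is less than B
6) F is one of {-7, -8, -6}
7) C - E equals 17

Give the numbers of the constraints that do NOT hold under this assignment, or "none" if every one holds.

1) E = -9, and -9 ≠ -10 — holds.
2) values 10, 8, -8, -9 are pairwise distinct — holds.
3) F + C = -8 + 8 = 0; 0 < 2 — holds.
4) F = -8 lies in [-9, -6] — holds.
5) C = 8, B = 10; 8 < 10 — holds.
6) F = -8 is in {-7, -8, -6} — holds.
7) C - E = 8 - (-9) = 17 — holds.

No violations.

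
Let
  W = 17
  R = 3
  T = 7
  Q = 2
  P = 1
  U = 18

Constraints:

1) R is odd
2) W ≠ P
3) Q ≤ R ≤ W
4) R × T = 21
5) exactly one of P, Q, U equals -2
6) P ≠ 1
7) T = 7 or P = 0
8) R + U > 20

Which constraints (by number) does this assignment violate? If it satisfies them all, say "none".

1) R = 3 is odd — holds.
2) W = 17, P = 1; distinct — holds.
3) values 2 ≤ 3 ≤ 17 — holds.
4) R × T = 3 × 7 = 21 — holds.
5) P=1, Q=2, U=18; 0 of them equal -2, not exactly one — fails.
6) P = 1, but 1 is required to differ — fails.
7) T = 7 = 7 (first disjunct) — holds.
8) R + U = 3 + 18 = 21; 21 > 20 — holds.

Constraints 5 and 6 do not hold.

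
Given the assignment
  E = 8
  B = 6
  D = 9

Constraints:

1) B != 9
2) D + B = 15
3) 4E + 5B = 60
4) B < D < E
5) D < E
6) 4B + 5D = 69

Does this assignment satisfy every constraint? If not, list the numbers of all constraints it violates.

1) B = 6, and 6 ≠ 9  OK
2) D + B = 9 + 6 = 15  OK
3) 4E + 5B = 4(8) + 5(6) = 62, not 60  FAIL
4) values 6, 9, 8; D = 9 is not < E = 8  FAIL
5) D = 9, E = 8; 9 ≥ 8 (want <)  FAIL
6) 4B + 5D = 4(6) + 5(9) = 69  OK

Constraints 3, 4, and 5 do not hold.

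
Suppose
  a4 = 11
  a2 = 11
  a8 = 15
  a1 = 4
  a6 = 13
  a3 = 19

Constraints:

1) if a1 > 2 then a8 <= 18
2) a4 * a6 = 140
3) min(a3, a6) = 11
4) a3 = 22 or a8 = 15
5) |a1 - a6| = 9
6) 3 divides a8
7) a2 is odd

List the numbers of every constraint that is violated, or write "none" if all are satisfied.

1) a1 = 4 > 2, so we need a8 ≤ 18; a8 = 15 ≤ 18  ✔
2) a4 * a6 = 11 * 13 = 143, not 140  ✘
3) min(19, 13) = 13, not 11  ✘
4) a3 = 19 ≠ 22, but a8 = 15 = 15 (second disjunct)  ✔
5) |4 - 13| = 9  ✔
6) 15 / 3 = 5, so 3 divides 15  ✔
7) a2 = 11 is odd  ✔

Constraints 2 and 3 are violated.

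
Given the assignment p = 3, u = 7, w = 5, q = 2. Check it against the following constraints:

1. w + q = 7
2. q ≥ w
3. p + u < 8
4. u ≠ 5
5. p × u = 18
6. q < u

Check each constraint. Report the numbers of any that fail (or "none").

Violated: 2, 3, and 5.

1. w + q = 5 + 2 = 7  ✔
2. q = 2, w = 5; 2 < 5 (want ≥)  ✘
3. p + u = 3 + 7 = 10; 10 ≥ 8, bound 8 not met  ✘
4. u = 7, and 7 ≠ 5  ✔
5. p × u = 3 × 7 = 21, not 18  ✘
6. q = 2, u = 7; 2 < 7  ✔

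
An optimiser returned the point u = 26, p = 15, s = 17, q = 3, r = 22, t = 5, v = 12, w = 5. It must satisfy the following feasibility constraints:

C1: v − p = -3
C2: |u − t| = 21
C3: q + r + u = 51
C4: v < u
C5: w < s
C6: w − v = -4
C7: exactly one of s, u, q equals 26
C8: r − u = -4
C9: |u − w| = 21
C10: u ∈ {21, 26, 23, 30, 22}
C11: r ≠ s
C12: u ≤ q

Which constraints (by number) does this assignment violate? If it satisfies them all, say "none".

The assignment fails constraints 6 and 12.

C1: v − p = 12 − 15 = -3  true
C2: |26 − 5| = 21  true
C3: q + r + u = 3 + 22 + 26 = 51  true
C4: v = 12, u = 26; 12 < 26  true
C5: w = 5, s = 17; 5 < 17  true
C6: w − v = 5 − 12 = -7, not -4  false
C7: s=17, u=26, q=3; 1 of them equals 26  true
C8: r − u = 22 − 26 = -4  true
C9: |26 − 5| = 21  true
C10: u = 26 is in {21, 26, 23, 30, 22}  true
C11: r = 22, s = 17; distinct  true
C12: u = 26, q = 3; 26 > 3 (want ≤)  false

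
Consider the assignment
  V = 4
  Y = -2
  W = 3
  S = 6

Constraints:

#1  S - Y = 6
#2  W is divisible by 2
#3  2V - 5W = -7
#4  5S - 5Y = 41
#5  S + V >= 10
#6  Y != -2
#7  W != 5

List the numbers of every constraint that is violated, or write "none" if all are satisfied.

#1 S - Y = 6 - (-2) = 8, not 6 — violated.
#2 3 = 2*1 + 1, so 2 does not divide 3 — violated.
#3 2V - 5W = 2(4) - 5(3) = -7 — OK.
#4 5S - 5Y = 5(6) - 5(-2) = 40, not 41 — violated.
#5 S + V = 6 + 4 = 10; 10 ≥ 10 — OK.
#6 Y = -2, but -2 is required to differ — violated.
#7 W = 3, and 3 ≠ 5 — OK.

The assignment fails constraints 1, 2, 4, and 6.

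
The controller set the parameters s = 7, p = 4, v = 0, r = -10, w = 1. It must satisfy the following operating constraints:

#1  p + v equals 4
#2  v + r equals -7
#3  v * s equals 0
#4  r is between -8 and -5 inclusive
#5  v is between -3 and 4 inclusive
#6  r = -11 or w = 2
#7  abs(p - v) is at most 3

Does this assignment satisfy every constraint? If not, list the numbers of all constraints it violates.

Constraints 2, 4, 6, and 7 do not hold.

#1 p + v = 4 + 0 = 4  OK
#2 v + r = 0 + (-10) = -10, not -7  FAIL
#3 v * s = 0 * 7 = 0  OK
#4 r = -10 is outside [-8, -5]  FAIL
#5 v = 0 lies in [-3, 4]  OK
#6 r = -10 ≠ -11 and w = 1 ≠ 2; both disjuncts false  FAIL
#7 abs(4 - 0) = 4; 4 > 3, exceeds bound 3  FAIL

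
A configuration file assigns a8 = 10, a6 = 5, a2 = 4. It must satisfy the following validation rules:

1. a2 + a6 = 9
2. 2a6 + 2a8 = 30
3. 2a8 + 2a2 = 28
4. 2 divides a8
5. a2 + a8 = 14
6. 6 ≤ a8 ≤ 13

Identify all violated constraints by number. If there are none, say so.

1. a2 + a6 = 4 + 5 = 9 — satisfied.
2. 2a6 + 2a8 = 2(5) + 2(10) = 30 — satisfied.
3. 2a8 + 2a2 = 2(10) + 2(4) = 28 — satisfied.
4. 10 / 2 = 5, so 2 divides 10 — satisfied.
5. a2 + a8 = 4 + 10 = 14 — satisfied.
6. a8 = 10 lies in [6, 13] — satisfied.

Yes — all constraints hold.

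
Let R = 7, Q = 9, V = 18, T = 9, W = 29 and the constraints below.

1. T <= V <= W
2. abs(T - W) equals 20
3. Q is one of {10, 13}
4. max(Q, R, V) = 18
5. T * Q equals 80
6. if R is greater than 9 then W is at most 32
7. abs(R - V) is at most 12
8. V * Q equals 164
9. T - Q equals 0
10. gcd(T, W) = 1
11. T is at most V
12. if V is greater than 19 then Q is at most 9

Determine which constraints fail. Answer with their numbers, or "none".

1. values 9 <= 18 <= 29 — satisfied.
2. abs(9 - 29) = 20 — satisfied.
3. Q = 9 is not in {10, 13} — violated.
4. max(9, 7, 18) = 18 — satisfied.
5. T * Q = 9 * 9 = 81, not 80 — violated.
6. R = 7, not > 9; antecedent false, conditional vacuously true — satisfied.
7. abs(7 - 18) = 11; 11 ≤ 12 — satisfied.
8. V * Q = 18 * 9 = 162, not 164 — violated.
9. T - Q = 9 - 9 = 0 — satisfied.
10. gcd(9, 29) = 1 — satisfied.
11. T = 9, V = 18; 9 ≤ 18 — satisfied.
12. V = 18, not > 19; antecedent false, conditional vacuously true — satisfied.

Violated: 3, 5, 8.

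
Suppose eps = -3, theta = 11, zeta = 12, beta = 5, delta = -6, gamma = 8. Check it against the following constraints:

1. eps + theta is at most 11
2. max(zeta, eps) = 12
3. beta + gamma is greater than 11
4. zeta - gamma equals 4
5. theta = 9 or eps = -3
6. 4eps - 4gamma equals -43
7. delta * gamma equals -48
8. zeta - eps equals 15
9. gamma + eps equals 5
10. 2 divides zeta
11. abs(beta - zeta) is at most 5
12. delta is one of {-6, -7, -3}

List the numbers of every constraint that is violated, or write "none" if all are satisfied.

Constraints 6 and 11 are violated.

1. eps + theta = -3 + 11 = 8; 8 ≤ 11  ✓
2. max(12, -3) = 12  ✓
3. beta + gamma = 5 + 8 = 13; 13 > 11  ✓
4. zeta - gamma = 12 - 8 = 4  ✓
5. theta = 11 ≠ 9, but eps = -3 = -3 (second disjunct)  ✓
6. 4eps - 4gamma = 4(-3) - 4(8) = -44, not -43  ✗
7. delta * gamma = -6 * 8 = -48  ✓
8. zeta - eps = 12 - (-3) = 15  ✓
9. gamma + eps = 8 + (-3) = 5  ✓
10. 12 / 2 = 6, so 2 divides 12  ✓
11. abs(5 - 12) = 7; 7 > 5, exceeds bound 5  ✗
12. delta = -6 is in {-6, -7, -3}  ✓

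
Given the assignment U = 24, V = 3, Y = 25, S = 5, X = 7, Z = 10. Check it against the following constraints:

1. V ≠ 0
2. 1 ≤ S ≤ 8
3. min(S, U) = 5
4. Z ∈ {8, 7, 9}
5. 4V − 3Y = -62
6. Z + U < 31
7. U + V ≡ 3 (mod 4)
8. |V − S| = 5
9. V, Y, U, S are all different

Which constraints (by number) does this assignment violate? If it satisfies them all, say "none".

1. V = 3, and 3 ≠ 0 — satisfied.
2. S = 5 lies in [1, 8] — satisfied.
3. min(5, 24) = 5 — satisfied.
4. Z = 10 is not in {8, 7, 9} — violated.
5. 4V − 3Y = 4(3) − 3(25) = -63, not -62 — violated.
6. Z + U = 10 + 24 = 34; 34 ≥ 31, bound 31 not met — violated.
7. U + V = 27; 27 mod 4 = 3 — satisfied.
8. |3 − 5| = 2, not 5 — violated.
9. values 3, 25, 24, 5 are pairwise distinct — satisfied.

Constraints 4, 5, 6, and 8 are violated.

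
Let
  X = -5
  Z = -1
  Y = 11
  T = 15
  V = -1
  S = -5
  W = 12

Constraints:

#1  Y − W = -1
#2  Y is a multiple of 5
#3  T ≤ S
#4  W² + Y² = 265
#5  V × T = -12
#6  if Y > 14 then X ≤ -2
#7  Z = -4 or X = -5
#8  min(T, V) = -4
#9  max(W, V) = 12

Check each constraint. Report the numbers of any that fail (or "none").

Violated: 2, 3, 5, 8.

#1 Y − W = 11 − 12 = -1 — satisfied.
#2 11 = 5×2 + 1, so 5 does not divide 11 — violated.
#3 T = 15, S = -5; 15 > -5 (want ≤) — violated.
#4 W² + Y² = 12² + 11² = 144 + 121 = 265 — satisfied.
#5 V × T = -1 × 15 = -15, not -12 — violated.
#6 Y = 11, not > 14; antecedent false, conditional vacuously true — satisfied.
#7 Z = -1 ≠ -4, but X = -5 = -5 (second disjunct) — satisfied.
#8 min(15, -1) = -1, not -4 — violated.
#9 max(12, -1) = 12 — satisfied.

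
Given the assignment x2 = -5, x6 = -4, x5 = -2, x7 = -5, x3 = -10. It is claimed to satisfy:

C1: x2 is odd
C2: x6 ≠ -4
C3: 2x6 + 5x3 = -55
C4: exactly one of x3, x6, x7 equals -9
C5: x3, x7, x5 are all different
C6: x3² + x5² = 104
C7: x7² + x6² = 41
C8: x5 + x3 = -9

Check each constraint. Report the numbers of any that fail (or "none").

Violated: 2, 3, 4, and 8.

C1: x2 = -5 is odd — holds.
C2: x6 = -4, but -4 is required to differ — does not hold.
C3: 2x6 + 5x3 = 2(-4) + 5(-10) = -58, not -55 — does not hold.
C4: x3=-10, x6=-4, x7=-5; 0 of them equal -9, not exactly one — does not hold.
C5: values -10, -5, -2 are pairwise distinct — holds.
C6: x3² + x5² = (-10)² + (-2)² = 100 + 4 = 104 — holds.
C7: x7² + x6² = (-5)² + (-4)² = 25 + 16 = 41 — holds.
C8: x5 + x3 = -2 + (-10) = -12, not -9 — does not hold.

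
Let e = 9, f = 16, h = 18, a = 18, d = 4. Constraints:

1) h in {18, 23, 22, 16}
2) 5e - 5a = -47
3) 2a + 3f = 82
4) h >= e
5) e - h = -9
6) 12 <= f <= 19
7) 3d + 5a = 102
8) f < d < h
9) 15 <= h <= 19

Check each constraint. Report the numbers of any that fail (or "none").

Constraints 2, 3, 8 are violated.

1) h = 18 is in {18, 23, 22, 16} — holds.
2) 5e - 5a = 5(9) - 5(18) = -45, not -47 — does not hold.
3) 2a + 3f = 2(18) + 3(16) = 84, not 82 — does not hold.
4) h = 18, e = 9; 18 ≥ 9 — holds.
5) e - h = 9 - 18 = -9 — holds.
6) f = 16 lies in [12, 19] — holds.
7) 3d + 5a = 3(4) + 5(18) = 102 — holds.
8) values 16, 4, 18; f = 16 is not < d = 4 — does not hold.
9) h = 18 lies in [15, 19] — holds.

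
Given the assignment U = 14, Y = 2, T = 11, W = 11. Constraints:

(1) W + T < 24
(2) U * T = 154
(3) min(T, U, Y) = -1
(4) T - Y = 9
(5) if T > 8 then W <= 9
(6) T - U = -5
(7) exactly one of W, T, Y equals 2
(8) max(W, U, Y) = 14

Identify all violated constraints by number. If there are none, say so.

(1) W + T = 11 + 11 = 22; 22 < 24 — holds.
(2) U * T = 14 * 11 = 154 — holds.
(3) min(11, 14, 2) = 2, not -1 — fails.
(4) T - Y = 11 - 2 = 9 — holds.
(5) T = 11 > 8, so we need W ≤ 9; but W = 11 > 9 — fails.
(6) T - U = 11 - 14 = -3, not -5 — fails.
(7) W=11, T=11, Y=2; 1 of them equals 2 — holds.
(8) max(11, 14, 2) = 14 — holds.

Constraints 3, 5, and 6 are violated.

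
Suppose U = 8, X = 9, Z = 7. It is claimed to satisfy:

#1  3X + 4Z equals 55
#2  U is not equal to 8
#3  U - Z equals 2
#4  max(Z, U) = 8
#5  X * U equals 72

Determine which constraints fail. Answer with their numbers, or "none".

#1 3X + 4Z = 3(9) + 4(7) = 55 — holds.
#2 U = 8, but 8 is required to differ — fails.
#3 U - Z = 8 - 7 = 1, not 2 — fails.
#4 max(7, 8) = 8 — holds.
#5 X * U = 9 * 8 = 72 — holds.

Constraints 2 and 3 are violated.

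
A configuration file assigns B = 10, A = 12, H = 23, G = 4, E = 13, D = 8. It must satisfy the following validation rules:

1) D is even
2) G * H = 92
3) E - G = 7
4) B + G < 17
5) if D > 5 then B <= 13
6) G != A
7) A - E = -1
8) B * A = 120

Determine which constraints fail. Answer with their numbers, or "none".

Violated: 3.

1) D = 8 is even — OK.
2) G * H = 4 * 23 = 92 — OK.
3) E - G = 13 - 4 = 9, not 7 — violated.
4) B + G = 10 + 4 = 14; 14 < 17 — OK.
5) D = 8 > 5, so we need B ≤ 13; B = 10 ≤ 13 — OK.
6) G = 4, A = 12; distinct — OK.
7) A - E = 12 - 13 = -1 — OK.
8) B * A = 10 * 12 = 120 — OK.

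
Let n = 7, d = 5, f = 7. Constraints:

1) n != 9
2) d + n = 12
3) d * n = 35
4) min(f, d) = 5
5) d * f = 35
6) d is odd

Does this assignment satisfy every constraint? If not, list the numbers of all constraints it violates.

1) n = 7, and 7 ≠ 9 — holds.
2) d + n = 5 + 7 = 12 — holds.
3) d * n = 5 * 7 = 35 — holds.
4) min(7, 5) = 5 — holds.
5) d * f = 5 * 7 = 35 — holds.
6) d = 5 is odd — holds.

No violations.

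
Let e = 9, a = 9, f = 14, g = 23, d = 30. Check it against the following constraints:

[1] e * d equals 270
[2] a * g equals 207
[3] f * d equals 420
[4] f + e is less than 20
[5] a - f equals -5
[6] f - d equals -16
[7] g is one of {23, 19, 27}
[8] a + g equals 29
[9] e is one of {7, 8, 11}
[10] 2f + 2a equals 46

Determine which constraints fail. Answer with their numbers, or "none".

Constraints 4, 8, 9 are violated.

[1] e * d = 9 * 30 = 270 — holds.
[2] a * g = 9 * 23 = 207 — holds.
[3] f * d = 14 * 30 = 420 — holds.
[4] f + e = 14 + 9 = 23; 23 ≥ 20, bound 20 not met — does not hold.
[5] a - f = 9 - 14 = -5 — holds.
[6] f - d = 14 - 30 = -16 — holds.
[7] g = 23 is in {23, 19, 27} — holds.
[8] a + g = 9 + 23 = 32, not 29 — does not hold.
[9] e = 9 is not in {7, 8, 11} — does not hold.
[10] 2f + 2a = 2(14) + 2(9) = 46 — holds.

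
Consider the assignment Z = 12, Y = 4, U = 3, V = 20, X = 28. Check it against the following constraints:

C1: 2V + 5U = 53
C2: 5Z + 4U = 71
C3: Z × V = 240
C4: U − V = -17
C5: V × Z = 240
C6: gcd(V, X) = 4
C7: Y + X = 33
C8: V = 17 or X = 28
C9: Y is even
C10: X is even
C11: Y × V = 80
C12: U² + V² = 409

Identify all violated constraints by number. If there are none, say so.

C1: 2V + 5U = 2(20) + 5(3) = 55, not 53  no
C2: 5Z + 4U = 5(12) + 4(3) = 72, not 71  no
C3: Z × V = 12 × 20 = 240  yes
C4: U − V = 3 − 20 = -17  yes
C5: V × Z = 20 × 12 = 240  yes
C6: gcd(20, 28) = 4  yes
C7: Y + X = 4 + 28 = 32, not 33  no
C8: V = 20 ≠ 17, but X = 28 = 28 (second disjunct)  yes
C9: Y = 4 is even  yes
C10: X = 28 is even  yes
C11: Y × V = 4 × 20 = 80  yes
C12: U² + V² = 3² + 20² = 9 + 400 = 409  yes

No — constraints 1, 2, 7 are not satisfied.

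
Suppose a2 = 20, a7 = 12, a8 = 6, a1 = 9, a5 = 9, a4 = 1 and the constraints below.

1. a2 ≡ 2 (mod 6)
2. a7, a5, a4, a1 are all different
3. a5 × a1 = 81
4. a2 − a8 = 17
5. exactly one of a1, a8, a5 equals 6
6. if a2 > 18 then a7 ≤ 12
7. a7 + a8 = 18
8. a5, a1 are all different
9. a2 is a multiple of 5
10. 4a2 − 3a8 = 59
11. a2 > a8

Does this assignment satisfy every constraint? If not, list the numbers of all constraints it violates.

Violated: 2, 4, 8, and 10.

1. 20 mod 6 = 2  OK
2. a5 = a1 = 9, not all different  FAIL
3. a5 × a1 = 9 × 9 = 81  OK
4. a2 − a8 = 20 − 6 = 14, not 17  FAIL
5. a1=9, a8=6, a5=9; 1 of them equals 6  OK
6. a2 = 20 > 18, so we need a7 ≤ 12; a7 = 12 ≤ 12  OK
7. a7 + a8 = 12 + 6 = 18  OK
8. a5 = a1 = 9, not all different  FAIL
9. 20 / 5 = 4, so 5 divides 20  OK
10. 4a2 − 3a8 = 4(20) − 3(6) = 62, not 59  FAIL
11. a2 = 20, a8 = 6; 20 > 6  OK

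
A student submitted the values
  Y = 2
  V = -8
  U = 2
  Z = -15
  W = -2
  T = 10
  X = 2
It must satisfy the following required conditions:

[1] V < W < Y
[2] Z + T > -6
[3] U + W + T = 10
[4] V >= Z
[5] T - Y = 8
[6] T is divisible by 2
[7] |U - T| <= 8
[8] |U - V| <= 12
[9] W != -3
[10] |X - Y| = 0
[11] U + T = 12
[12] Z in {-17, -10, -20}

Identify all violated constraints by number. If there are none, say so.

[1] values -8 < -2 < 2  ✓
[2] Z + T = -15 + 10 = -5; -5 > -6  ✓
[3] U + W + T = 2 + (-2) + 10 = 10  ✓
[4] V = -8, Z = -15; -8 ≥ -15  ✓
[5] T - Y = 10 - 2 = 8  ✓
[6] 10 / 2 = 5, so 2 divides 10  ✓
[7] |2 - 10| = 8; 8 ≤ 8  ✓
[8] |2 - (-8)| = 10; 10 ≤ 12  ✓
[9] W = -2, and -2 ≠ -3  ✓
[10] |2 - 2| = 0  ✓
[11] U + T = 2 + 10 = 12  ✓
[12] Z = -15 is not in {-17, -10, -20}  ✗

No — constraint 12 is not satisfied.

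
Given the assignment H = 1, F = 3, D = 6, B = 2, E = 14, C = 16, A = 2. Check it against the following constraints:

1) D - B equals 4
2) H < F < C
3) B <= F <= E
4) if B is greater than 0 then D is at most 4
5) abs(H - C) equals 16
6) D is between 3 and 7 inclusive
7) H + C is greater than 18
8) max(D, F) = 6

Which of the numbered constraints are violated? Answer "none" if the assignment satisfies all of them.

1) D - B = 6 - 2 = 4 — OK.
2) values 1 < 3 < 16 — OK.
3) values 2 <= 3 <= 14 — OK.
4) B = 2 > 0, so we need D ≤ 4; but D = 6 > 4 — violated.
5) abs(1 - 16) = 15, not 16 — violated.
6) D = 6 lies in [3, 7] — OK.
7) H + C = 1 + 16 = 17; 17 ≤ 18, bound 18 not met — violated.
8) max(6, 3) = 6 — OK.

No — constraints 4, 5, 7 are not satisfied.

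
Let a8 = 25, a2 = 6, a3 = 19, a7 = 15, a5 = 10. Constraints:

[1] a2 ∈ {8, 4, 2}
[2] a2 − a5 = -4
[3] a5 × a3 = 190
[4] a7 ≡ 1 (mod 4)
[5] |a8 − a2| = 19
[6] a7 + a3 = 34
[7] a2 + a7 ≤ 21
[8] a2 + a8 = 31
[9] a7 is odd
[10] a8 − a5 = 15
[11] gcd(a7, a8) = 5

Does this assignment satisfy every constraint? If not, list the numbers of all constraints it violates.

[1] a2 = 6 is not in {8, 4, 2} — violated.
[2] a2 − a5 = 6 − 10 = -4 — satisfied.
[3] a5 × a3 = 10 × 19 = 190 — satisfied.
[4] 15 mod 4 = 3, not 1 — violated.
[5] |25 − 6| = 19 — satisfied.
[6] a7 + a3 = 15 + 19 = 34 — satisfied.
[7] a2 + a7 = 6 + 15 = 21; 21 ≤ 21 — satisfied.
[8] a2 + a8 = 6 + 25 = 31 — satisfied.
[9] a7 = 15 is odd — satisfied.
[10] a8 − a5 = 25 − 10 = 15 — satisfied.
[11] gcd(15, 25) = 5 — satisfied.

Constraints 1, 4 are violated.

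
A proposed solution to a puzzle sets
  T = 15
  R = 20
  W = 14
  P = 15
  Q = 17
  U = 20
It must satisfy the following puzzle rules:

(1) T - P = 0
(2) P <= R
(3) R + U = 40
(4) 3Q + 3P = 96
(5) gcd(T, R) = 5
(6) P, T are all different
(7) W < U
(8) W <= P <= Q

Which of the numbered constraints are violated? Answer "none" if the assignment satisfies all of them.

The assignment fails constraint 6.

(1) T - P = 15 - 15 = 0 — OK.
(2) P = 15, R = 20; 15 ≤ 20 — OK.
(3) R + U = 20 + 20 = 40 — OK.
(4) 3Q + 3P = 3(17) + 3(15) = 96 — OK.
(5) gcd(15, 20) = 5 — OK.
(6) P = T = 15, not all different — violated.
(7) W = 14, U = 20; 14 < 20 — OK.
(8) values 14 <= 15 <= 17 — OK.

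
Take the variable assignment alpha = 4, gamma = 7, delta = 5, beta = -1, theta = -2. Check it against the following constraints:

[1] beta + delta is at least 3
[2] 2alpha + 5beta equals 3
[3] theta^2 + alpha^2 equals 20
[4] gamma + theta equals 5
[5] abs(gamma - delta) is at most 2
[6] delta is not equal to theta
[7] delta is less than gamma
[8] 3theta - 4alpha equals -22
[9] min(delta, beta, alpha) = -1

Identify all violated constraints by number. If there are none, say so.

No violations.

[1] beta + delta = -1 + 5 = 4; 4 ≥ 3 — OK.
[2] 2alpha + 5beta = 2(4) + 5(-1) = 3 — OK.
[3] theta^2 + alpha^2 = (-2)^2 + 4^2 = 4 + 16 = 20 — OK.
[4] gamma + theta = 7 + (-2) = 5 — OK.
[5] abs(7 - 5) = 2; 2 ≤ 2 — OK.
[6] delta = 5, theta = -2; distinct — OK.
[7] delta = 5, gamma = 7; 5 < 7 — OK.
[8] 3theta - 4alpha = 3(-2) - 4(4) = -22 — OK.
[9] min(5, -1, 4) = -1 — OK.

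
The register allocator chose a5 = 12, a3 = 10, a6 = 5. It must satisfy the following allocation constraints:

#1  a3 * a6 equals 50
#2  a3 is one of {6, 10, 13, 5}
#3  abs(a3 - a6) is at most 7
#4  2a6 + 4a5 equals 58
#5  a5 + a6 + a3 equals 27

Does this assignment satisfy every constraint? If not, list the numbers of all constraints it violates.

All constraints are satisfied.

#1 a3 * a6 = 10 * 5 = 50 — holds.
#2 a3 = 10 is in {6, 10, 13, 5} — holds.
#3 abs(10 - 5) = 5; 5 ≤ 7 — holds.
#4 2a6 + 4a5 = 2(5) + 4(12) = 58 — holds.
#5 a5 + a6 + a3 = 12 + 5 + 10 = 27 — holds.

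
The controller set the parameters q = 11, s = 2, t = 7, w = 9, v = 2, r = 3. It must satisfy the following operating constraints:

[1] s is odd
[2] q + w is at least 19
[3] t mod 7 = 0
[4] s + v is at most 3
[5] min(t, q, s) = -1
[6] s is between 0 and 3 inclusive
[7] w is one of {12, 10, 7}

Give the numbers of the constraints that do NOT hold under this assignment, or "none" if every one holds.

Constraints 1, 4, 5, 7 are violated.

[1] s = 2 is even — violated.
[2] q + w = 11 + 9 = 20; 20 ≥ 19 — satisfied.
[3] 7 mod 7 = 0 — satisfied.
[4] s + v = 2 + 2 = 4; 4 > 3, bound 3 not met — violated.
[5] min(7, 11, 2) = 2, not -1 — violated.
[6] s = 2 lies in [0, 3] — satisfied.
[7] w = 9 is not in {12, 10, 7} — violated.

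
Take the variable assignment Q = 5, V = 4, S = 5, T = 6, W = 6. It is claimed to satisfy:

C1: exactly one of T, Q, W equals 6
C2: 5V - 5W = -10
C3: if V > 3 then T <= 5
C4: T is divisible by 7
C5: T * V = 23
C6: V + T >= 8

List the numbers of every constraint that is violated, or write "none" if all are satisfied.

No — constraints 1, 3, 4, and 5 are not satisfied.

C1: T=6, Q=5, W=6; 2 of them equal 6, not exactly one  ✗
C2: 5V - 5W = 5(4) - 5(6) = -10  ✓
C3: V = 4 > 3, so we need T ≤ 5; but T = 6 > 5  ✗
C4: 6 = 7*0 + 6, so 7 does not divide 6  ✗
C5: T * V = 6 * 4 = 24, not 23  ✗
C6: V + T = 4 + 6 = 10; 10 ≥ 8  ✓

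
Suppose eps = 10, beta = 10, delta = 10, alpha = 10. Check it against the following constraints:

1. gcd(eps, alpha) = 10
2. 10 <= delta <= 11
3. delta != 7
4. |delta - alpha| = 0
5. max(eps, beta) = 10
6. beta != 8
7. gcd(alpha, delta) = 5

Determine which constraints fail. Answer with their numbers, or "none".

1. gcd(10, 10) = 10 — holds.
2. delta = 10 lies in [10, 11] — holds.
3. delta = 10, and 10 ≠ 7 — holds.
4. |10 - 10| = 0 — holds.
5. max(10, 10) = 10 — holds.
6. beta = 10, and 10 ≠ 8 — holds.
7. gcd(10, 10) = 10, not 5 — fails.

The assignment fails constraint 7.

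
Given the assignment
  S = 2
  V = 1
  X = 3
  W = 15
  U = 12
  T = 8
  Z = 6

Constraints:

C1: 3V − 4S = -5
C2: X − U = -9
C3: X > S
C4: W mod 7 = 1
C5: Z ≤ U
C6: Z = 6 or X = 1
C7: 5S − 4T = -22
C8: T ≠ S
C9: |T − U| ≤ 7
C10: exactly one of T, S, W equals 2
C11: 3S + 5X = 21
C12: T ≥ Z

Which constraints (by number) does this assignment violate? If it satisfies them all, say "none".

All constraints are satisfied.

C1: 3V − 4S = 3(1) − 4(2) = -5 — holds.
C2: X − U = 3 − 12 = -9 — holds.
C3: X = 3, S = 2; 3 > 2 — holds.
C4: 15 mod 7 = 1 — holds.
C5: Z = 6, U = 12; 6 ≤ 12 — holds.
C6: Z = 6 = 6 (first disjunct) — holds.
C7: 5S − 4T = 5(2) − 4(8) = -22 — holds.
C8: T = 8, S = 2; distinct — holds.
C9: |8 − 12| = 4; 4 ≤ 7 — holds.
C10: T=8, S=2, W=15; 1 of them equals 2 — holds.
C11: 3S + 5X = 3(2) + 5(3) = 21 — holds.
C12: T = 8, Z = 6; 8 ≥ 6 — holds.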